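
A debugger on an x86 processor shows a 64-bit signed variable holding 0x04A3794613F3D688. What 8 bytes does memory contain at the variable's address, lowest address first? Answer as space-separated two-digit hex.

88 D6 F3 13 46 79 A3 04

Split into bytes (most-significant first): 04 A3 79 46 13 F3 D6 88.
In little-endian order the low byte comes first in memory.
So at ascending addresses the bytes are 88 D6 F3 13 46 79 A3 04.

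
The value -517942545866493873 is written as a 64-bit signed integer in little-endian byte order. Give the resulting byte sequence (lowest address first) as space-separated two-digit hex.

4F F0 90 AB FF E5 CF F8

Two's complement of -517942545866493873 in 64 bits: 517942545866493873 = 0x07301A00546F0FB1; invert → 0xF8CFE5FFAB90F04E; add 1 → 0xF8CFE5FFAB90F04F.
Split into bytes (most-significant first): F8 CF E5 FF AB 90 F0 4F.
Little-endian: lowest address holds the least-significant byte.
So at ascending addresses the bytes are 4F F0 90 AB FF E5 CF F8.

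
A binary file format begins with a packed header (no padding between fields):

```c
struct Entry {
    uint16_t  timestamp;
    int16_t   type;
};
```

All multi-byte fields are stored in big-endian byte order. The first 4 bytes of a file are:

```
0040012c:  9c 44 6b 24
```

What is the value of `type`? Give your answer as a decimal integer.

`type` follows `timestamp` (2 bytes), so it starts at byte offset 2 and occupies 2 bytes.
Bytes at offsets 2..3: 6B 24.
Big-endian stores the most-significant byte at the lowest address.
The bytes are already most-significant first: 0x6B24.
0x6B24 = 27428.

27428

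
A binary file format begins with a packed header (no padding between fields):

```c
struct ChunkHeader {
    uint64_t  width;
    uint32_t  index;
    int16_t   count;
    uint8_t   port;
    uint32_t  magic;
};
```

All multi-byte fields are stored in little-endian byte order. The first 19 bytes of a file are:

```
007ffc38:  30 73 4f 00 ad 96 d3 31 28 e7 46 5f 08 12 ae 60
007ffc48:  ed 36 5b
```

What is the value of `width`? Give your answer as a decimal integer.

`width` is the first field, at byte offset 0, occupying 8 bytes.
Bytes at offsets 0..7: 30 73 4F 00 AD 96 D3 31.
In little-endian order the low byte comes first in memory.
Reassemble most-significant byte first: 31 D3 96 AD 00 4F 73 30 → 0x31D396AD004F7330.
0x31D396AD004F7330 = 3590378997723132720.

3590378997723132720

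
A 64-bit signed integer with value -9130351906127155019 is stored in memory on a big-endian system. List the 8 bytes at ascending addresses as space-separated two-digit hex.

Two's complement of -9130351906127155019 in 64 bits: 9130351906127155019 = 0x7EB586AF17050F4B; invert → 0x814A7950E8FAF0B4; add 1 → 0x814A7950E8FAF0B5.
Split into bytes (most-significant first): 81 4A 79 50 E8 FA F0 B5.
In big-endian order the high byte comes first in memory.
So the memory order matches the most-significant-first order: 81 4A 79 50 E8 FA F0 B5.

81 4A 79 50 E8 FA F0 B5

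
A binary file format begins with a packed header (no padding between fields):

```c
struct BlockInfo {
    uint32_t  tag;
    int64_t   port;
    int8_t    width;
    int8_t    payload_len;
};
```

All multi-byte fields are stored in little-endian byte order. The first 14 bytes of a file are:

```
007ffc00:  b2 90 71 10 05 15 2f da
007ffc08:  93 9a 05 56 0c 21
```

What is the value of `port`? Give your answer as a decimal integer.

6198530421956744453

`port` follows `tag` (4 bytes), so it starts at byte offset 4 and occupies 8 bytes.
Bytes at offsets 4..11: 05 15 2F DA 93 9A 05 56.
Little-endian: lowest address holds the least-significant byte.
Reassemble most-significant byte first: 56 05 9A 93 DA 2F 15 05 → 0x56059A93DA2F1505.
0x56059A93DA2F1505 = 6198530421956744453.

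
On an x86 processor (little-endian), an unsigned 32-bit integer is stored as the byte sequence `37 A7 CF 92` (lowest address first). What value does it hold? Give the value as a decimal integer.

2463082295

In little-endian order the low byte comes first in memory.
Reassemble most-significant byte first: 92 CF A7 37 → 0x92CFA737.
0x92CFA737 = 2463082295.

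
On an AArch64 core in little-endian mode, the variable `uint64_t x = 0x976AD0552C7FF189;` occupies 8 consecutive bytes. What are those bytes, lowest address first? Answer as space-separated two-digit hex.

89 F1 7F 2C 55 D0 6A 97

Split into bytes (most-significant first): 97 6A D0 55 2C 7F F1 89.
In little-endian order the low byte comes first in memory.
So at ascending addresses the bytes are 89 F1 7F 2C 55 D0 6A 97.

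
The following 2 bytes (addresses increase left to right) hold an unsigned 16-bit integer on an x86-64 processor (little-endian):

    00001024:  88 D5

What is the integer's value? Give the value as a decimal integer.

54664

Little-endian stores the least-significant byte at the lowest address.
Reassemble most-significant byte first: D5 88 → 0xD588.
0xD588 = 54664.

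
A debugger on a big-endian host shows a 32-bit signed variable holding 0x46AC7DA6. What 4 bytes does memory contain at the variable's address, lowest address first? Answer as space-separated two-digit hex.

Split into bytes (most-significant first): 46 AC 7D A6.
Big-endian: lowest address holds the most-significant byte.
So the memory order matches the most-significant-first order: 46 AC 7D A6.

46 AC 7D A6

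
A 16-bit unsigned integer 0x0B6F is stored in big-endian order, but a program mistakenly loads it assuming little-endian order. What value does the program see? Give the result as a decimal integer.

28427

Stored big-endian, the bytes at ascending addresses are 0B 6F.
Read back as little-endian, the first byte is least significant, giving 0x6F0B.
0x6F0B = 28427.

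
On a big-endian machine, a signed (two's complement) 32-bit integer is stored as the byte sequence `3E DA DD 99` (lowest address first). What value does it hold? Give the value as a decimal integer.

1054530969

Big-endian: lowest address holds the most-significant byte.
The bytes are already most-significant first: 0x3EDADD99.
0x3EDADD99 = 1054530969.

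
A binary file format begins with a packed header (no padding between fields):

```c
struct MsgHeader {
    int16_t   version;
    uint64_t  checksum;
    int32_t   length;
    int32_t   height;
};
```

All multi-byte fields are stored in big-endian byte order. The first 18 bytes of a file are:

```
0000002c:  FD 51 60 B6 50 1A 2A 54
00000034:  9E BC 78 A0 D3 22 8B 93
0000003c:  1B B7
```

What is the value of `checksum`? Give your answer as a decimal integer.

`checksum` follows `version` (2 bytes), so it starts at byte offset 2 and occupies 8 bytes.
Bytes at offsets 2..9: 60 B6 50 1A 2A 54 9E BC.
Big-endian stores the most-significant byte at the lowest address.
The bytes are already most-significant first: 0x60B6501A2A549EBC.
0x60B6501A2A549EBC = 6968845546711981756.

6968845546711981756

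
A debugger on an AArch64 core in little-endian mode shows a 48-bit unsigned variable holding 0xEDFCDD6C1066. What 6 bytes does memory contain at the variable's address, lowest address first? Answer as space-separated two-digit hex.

Split into bytes (most-significant first): ED FC DD 6C 10 66.
Little-endian stores the least-significant byte at the lowest address.
So at ascending addresses the bytes are 66 10 6C DD FC ED.

66 10 6C DD FC ED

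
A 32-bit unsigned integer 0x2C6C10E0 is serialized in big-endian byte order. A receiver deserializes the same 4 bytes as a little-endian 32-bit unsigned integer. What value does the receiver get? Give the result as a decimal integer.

3759172652

Stored big-endian, the bytes at ascending addresses are 2C 6C 10 E0.
Read back as little-endian, the first byte is least significant, giving 0xE0106C2C.
0xE0106C2C = 3759172652.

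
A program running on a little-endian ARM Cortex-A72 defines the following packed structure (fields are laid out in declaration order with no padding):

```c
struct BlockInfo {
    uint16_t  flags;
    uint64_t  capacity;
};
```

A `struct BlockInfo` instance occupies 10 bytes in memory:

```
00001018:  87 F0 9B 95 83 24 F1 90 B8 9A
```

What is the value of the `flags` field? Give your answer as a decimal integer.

61575

`flags` is the first field, at byte offset 0, occupying 2 bytes.
Bytes at offsets 0..1: 87 F0.
Little-endian: lowest address holds the least-significant byte.
Reassemble most-significant byte first: F0 87 → 0xF087.
0xF087 = 61575.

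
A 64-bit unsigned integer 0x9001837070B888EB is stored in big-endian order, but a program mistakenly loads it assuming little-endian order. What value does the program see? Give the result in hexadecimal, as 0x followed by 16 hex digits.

Stored big-endian, the bytes at ascending addresses are 90 01 83 70 70 B8 88 EB.
Read back as little-endian, the first byte is least significant, giving 0xEB88B87070830190.

0xEB88B87070830190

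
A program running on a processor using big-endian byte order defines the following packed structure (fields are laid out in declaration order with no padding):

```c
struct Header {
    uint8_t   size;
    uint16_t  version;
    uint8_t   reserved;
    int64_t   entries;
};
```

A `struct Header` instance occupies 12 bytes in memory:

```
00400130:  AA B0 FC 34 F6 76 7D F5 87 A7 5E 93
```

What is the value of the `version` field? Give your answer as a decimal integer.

`version` follows `size` (1 byte), so it starts at byte offset 1 and occupies 2 bytes.
Bytes at offsets 1..2: B0 FC.
Big-endian stores the most-significant byte at the lowest address.
The bytes are already most-significant first: 0xB0FC.
0xB0FC = 45308.

45308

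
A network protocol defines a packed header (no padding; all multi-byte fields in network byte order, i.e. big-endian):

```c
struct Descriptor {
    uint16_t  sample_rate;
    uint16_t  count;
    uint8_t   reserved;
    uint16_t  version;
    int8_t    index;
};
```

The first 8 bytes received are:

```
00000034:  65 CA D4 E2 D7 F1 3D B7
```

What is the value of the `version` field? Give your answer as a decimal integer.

61757

`version` follows `sample_rate` (2 B), `count` (2 B), `reserved` (1 B), so it starts at offset 2 + 2 + 1 = 5 and occupies 2 bytes.
Bytes at offsets 5..6: F1 3D.
Big-endian stores the most-significant byte at the lowest address.
The bytes are already most-significant first: 0xF13D.
0xF13D = 61757.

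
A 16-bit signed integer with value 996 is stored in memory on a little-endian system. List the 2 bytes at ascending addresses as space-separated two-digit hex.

996 in hexadecimal, padded to 16 bits, is 0x03E4.
Split into bytes (most-significant first): 03 E4.
Little-endian: lowest address holds the least-significant byte.
So at ascending addresses the bytes are E4 03.

E4 03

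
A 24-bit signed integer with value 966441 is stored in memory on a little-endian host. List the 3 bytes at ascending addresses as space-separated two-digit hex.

966441 in hexadecimal, padded to 24 bits, is 0x0EBF29.
Split into bytes (most-significant first): 0E BF 29.
Little-endian stores the least-significant byte at the lowest address.
So at ascending addresses the bytes are 29 BF 0E.

29 BF 0E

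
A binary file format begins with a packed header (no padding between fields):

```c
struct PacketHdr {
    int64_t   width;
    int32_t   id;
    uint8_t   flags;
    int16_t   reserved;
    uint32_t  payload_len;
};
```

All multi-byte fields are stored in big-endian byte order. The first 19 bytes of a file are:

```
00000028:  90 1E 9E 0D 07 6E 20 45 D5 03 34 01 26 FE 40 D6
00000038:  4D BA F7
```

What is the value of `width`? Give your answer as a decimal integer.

`width` is the first field, at byte offset 0, occupying 8 bytes.
Bytes at offsets 0..7: 90 1E 9E 0D 07 6E 20 45.
Big-endian: lowest address holds the most-significant byte.
The bytes are already most-significant first: 0x901E9E0D076E2045.
Top bit is set, so as a signed 64-bit value this is 0x901E9E0D076E2045 − 2^64 = -8061832504150187963.

-8061832504150187963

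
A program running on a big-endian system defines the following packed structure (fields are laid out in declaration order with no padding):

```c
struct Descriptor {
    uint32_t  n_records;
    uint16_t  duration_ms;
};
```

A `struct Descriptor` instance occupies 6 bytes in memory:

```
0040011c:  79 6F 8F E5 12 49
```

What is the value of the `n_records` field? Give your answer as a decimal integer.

2037354469

`n_records` is the first field, at byte offset 0, occupying 4 bytes.
Bytes at offsets 0..3: 79 6F 8F E5.
In big-endian order the high byte comes first in memory.
The bytes are already most-significant first: 0x796F8FE5.
0x796F8FE5 = 2037354469.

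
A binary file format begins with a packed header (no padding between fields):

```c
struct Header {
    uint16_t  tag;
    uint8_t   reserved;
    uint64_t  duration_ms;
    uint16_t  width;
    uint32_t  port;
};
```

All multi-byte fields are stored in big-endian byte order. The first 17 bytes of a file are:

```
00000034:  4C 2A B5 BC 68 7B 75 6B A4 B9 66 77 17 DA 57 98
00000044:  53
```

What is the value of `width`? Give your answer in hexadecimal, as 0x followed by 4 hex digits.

`width` follows `tag` (2 B), `reserved` (1 B), `duration_ms` (8 B), so it starts at offset 2 + 1 + 8 = 11 and occupies 2 bytes.
Bytes at offsets 11..12: 77 17.
Big-endian stores the most-significant byte at the lowest address.
The bytes are already most-significant first: 0x7717.

0x7717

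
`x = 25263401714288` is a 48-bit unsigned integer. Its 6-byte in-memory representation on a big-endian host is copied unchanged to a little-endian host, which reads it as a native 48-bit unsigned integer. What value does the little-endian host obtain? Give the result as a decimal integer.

123978879924758

25263401714288 in 48-bit hexadecimal is 0x16FA1815C270.
Stored big-endian, the bytes at ascending addresses are 16 FA 18 15 C2 70.
Read back as little-endian, the first byte is least significant, giving 0x70C21518FA16.
0x70C21518FA16 = 123978879924758.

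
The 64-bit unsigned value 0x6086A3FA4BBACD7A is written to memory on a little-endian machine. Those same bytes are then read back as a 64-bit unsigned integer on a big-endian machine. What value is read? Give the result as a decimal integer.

Stored little-endian, the bytes at ascending addresses are 7A CD BA 4B FA A3 86 60.
Read back as big-endian, the last byte is least significant, giving 0x7ACDBA4BFAA38660.
0x7ACDBA4BFAA38660 = 8848933678343226976.

8848933678343226976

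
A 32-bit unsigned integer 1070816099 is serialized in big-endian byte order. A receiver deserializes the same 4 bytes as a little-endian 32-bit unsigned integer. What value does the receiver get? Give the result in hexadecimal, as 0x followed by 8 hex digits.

1070816099 in 32-bit hexadecimal is 0x3FD35B63.
Stored big-endian, the bytes at ascending addresses are 3F D3 5B 63.
Read back as little-endian, the first byte is least significant, giving 0x635BD33F.

0x635BD33F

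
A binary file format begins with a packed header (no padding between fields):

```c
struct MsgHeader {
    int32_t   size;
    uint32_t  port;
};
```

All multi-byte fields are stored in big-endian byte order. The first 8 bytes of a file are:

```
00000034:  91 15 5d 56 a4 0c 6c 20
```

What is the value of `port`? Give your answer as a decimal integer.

2752277536

`port` follows `size` (4 bytes), so it starts at byte offset 4 and occupies 4 bytes.
Bytes at offsets 4..7: A4 0C 6C 20.
Big-endian stores the most-significant byte at the lowest address.
The bytes are already most-significant first: 0xA40C6C20.
0xA40C6C20 = 2752277536.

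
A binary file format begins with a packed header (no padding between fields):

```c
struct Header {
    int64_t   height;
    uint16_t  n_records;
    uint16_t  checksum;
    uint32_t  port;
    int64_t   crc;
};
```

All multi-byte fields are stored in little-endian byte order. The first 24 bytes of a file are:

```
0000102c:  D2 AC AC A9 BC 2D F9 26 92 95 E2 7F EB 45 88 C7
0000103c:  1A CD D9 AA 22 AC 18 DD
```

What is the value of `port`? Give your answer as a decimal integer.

3347596779

`port` follows `height` (8 B), `n_records` (2 B), `checksum` (2 B), so it starts at offset 8 + 2 + 2 = 12 and occupies 4 bytes.
Bytes at offsets 12..15: EB 45 88 C7.
Little-endian: lowest address holds the least-significant byte.
Reassemble most-significant byte first: C7 88 45 EB → 0xC78845EB.
0xC78845EB = 3347596779.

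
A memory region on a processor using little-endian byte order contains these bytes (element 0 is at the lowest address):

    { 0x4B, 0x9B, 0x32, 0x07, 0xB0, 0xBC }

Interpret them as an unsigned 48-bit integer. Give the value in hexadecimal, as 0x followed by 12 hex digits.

In little-endian order the low byte comes first in memory.
Reassemble most-significant byte first: BC B0 07 32 9B 4B → 0xBCB007329B4B.

0xBCB007329B4B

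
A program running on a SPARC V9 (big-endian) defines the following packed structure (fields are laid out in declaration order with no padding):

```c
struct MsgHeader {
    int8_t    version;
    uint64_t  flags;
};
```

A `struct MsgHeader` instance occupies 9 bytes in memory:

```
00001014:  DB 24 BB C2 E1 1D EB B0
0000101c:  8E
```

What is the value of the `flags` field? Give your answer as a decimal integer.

2646923478135713934

`flags` follows `version` (1 byte), so it starts at byte offset 1 and occupies 8 bytes.
Bytes at offsets 1..8: 24 BB C2 E1 1D EB B0 8E.
In big-endian order the high byte comes first in memory.
The bytes are already most-significant first: 0x24BBC2E11DEBB08E.
0x24BBC2E11DEBB08E = 2646923478135713934.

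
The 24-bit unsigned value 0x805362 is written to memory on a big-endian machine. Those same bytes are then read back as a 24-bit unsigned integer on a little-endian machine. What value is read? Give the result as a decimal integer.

Stored big-endian, the bytes at ascending addresses are 80 53 62.
Read back as little-endian, the first byte is least significant, giving 0x625380.
0x625380 = 6443904.

6443904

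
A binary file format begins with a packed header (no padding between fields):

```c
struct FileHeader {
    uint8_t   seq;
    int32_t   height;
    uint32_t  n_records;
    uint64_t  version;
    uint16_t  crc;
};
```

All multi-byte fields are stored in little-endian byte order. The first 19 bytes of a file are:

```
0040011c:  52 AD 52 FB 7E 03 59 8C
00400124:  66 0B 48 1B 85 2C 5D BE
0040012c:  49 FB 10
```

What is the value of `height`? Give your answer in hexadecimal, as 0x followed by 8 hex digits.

`height` follows `seq` (1 byte), so it starts at byte offset 1 and occupies 4 bytes.
Bytes at offsets 1..4: AD 52 FB 7E.
Little-endian: lowest address holds the least-significant byte.
Reassemble most-significant byte first: 7E FB 52 AD → 0x7EFB52AD.

0x7EFB52AD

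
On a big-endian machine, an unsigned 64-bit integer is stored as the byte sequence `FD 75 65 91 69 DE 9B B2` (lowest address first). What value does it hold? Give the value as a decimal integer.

Big-endian: lowest address holds the most-significant byte.
The bytes are already most-significant first: 0xFD75659169DE9BB2.
0xFD75659169DE9BB2 = 18263615539091774386.

18263615539091774386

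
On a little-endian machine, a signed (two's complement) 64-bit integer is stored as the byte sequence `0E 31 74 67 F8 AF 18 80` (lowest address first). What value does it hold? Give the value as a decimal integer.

Little-endian stores the least-significant byte at the lowest address.
Reassemble most-significant byte first: 80 18 AF F8 67 74 31 0E → 0x8018AFF86774310E.
Top bit is set, so as a signed 64-bit value this is 0x8018AFF86774310E − 2^64 = -9216423155991301874.

-9216423155991301874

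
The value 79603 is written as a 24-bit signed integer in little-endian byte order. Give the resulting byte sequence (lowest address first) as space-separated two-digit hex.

79603 in hexadecimal, padded to 24 bits, is 0x0136F3.
Split into bytes (most-significant first): 01 36 F3.
Little-endian: lowest address holds the least-significant byte.
So at ascending addresses the bytes are F3 36 01.

F3 36 01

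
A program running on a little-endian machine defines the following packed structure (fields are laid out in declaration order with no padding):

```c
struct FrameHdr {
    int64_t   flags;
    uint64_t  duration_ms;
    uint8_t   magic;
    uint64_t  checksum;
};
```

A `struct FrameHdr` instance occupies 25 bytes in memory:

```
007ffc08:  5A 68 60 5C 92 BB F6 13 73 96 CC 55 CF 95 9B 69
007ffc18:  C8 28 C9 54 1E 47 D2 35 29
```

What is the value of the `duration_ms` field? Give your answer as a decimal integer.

7609840713102825075

`duration_ms` follows `flags` (8 bytes), so it starts at byte offset 8 and occupies 8 bytes.
Bytes at offsets 8..15: 73 96 CC 55 CF 95 9B 69.
Little-endian stores the least-significant byte at the lowest address.
Reassemble most-significant byte first: 69 9B 95 CF 55 CC 96 73 → 0x699B95CF55CC9673.
0x699B95CF55CC9673 = 7609840713102825075.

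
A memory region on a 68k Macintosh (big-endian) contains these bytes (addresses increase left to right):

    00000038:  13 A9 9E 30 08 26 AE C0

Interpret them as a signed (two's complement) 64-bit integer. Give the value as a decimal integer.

Big-endian: lowest address holds the most-significant byte.
The bytes are already most-significant first: 0x13A99E300826AEC0.
0x13A99E300826AEC0 = 1416837486917103296.

1416837486917103296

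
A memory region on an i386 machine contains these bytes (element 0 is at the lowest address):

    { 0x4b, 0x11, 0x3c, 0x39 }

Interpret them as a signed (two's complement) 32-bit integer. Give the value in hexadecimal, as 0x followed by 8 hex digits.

Little-endian stores the least-significant byte at the lowest address.
Reassemble most-significant byte first: 39 3C 11 4B → 0x393C114B.

0x393C114B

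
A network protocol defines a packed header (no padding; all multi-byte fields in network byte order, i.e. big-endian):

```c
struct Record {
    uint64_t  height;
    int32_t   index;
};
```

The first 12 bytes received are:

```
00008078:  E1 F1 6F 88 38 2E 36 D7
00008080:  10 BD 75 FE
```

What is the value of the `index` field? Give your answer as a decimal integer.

280851966

`index` follows `height` (8 bytes), so it starts at byte offset 8 and occupies 4 bytes.
Bytes at offsets 8..11: 10 BD 75 FE.
In big-endian order the high byte comes first in memory.
The bytes are already most-significant first: 0x10BD75FE.
0x10BD75FE = 280851966.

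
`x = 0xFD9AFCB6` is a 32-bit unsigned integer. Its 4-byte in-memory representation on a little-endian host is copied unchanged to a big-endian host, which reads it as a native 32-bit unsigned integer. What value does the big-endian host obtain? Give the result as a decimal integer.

3070008061

Stored little-endian, the bytes at ascending addresses are B6 FC 9A FD.
Read back as big-endian, the last byte is least significant, giving 0xB6FC9AFD.
0xB6FC9AFD = 3070008061.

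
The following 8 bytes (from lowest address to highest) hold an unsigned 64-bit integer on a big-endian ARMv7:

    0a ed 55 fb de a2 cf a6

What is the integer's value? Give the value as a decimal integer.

Big-endian stores the most-significant byte at the lowest address.
The bytes are already most-significant first: 0x0AED55FBDEA2CFA6.
0x0AED55FBDEA2CFA6 = 787380050120069030.

787380050120069030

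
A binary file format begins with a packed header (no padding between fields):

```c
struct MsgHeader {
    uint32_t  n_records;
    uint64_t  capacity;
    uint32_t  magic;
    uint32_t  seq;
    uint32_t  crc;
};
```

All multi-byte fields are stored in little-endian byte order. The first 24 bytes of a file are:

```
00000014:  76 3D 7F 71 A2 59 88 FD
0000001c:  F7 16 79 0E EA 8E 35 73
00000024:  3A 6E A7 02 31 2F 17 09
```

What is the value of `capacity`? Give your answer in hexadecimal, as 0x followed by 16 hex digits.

`capacity` follows `n_records` (4 bytes), so it starts at byte offset 4 and occupies 8 bytes.
Bytes at offsets 4..11: A2 59 88 FD F7 16 79 0E.
Little-endian: lowest address holds the least-significant byte.
Reassemble most-significant byte first: 0E 79 16 F7 FD 88 59 A2 → 0x0E7916F7FD8859A2.

0x0E7916F7FD8859A2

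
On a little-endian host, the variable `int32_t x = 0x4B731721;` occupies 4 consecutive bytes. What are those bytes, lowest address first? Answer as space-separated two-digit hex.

Split into bytes (most-significant first): 4B 73 17 21.
Little-endian stores the least-significant byte at the lowest address.
So at ascending addresses the bytes are 21 17 73 4B.

21 17 73 4B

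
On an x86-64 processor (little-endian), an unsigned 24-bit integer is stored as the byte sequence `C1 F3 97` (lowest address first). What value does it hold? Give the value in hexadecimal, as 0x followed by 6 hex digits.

Little-endian: lowest address holds the least-significant byte.
Reassemble most-significant byte first: 97 F3 C1 → 0x97F3C1.

0x97F3C1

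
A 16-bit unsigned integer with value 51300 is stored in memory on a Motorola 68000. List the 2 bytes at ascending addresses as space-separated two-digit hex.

C8 64

51300 in hexadecimal, padded to 16 bits, is 0xC864.
Split into bytes (most-significant first): C8 64.
Big-endian stores the most-significant byte at the lowest address.
So the memory order matches the most-significant-first order: C8 64.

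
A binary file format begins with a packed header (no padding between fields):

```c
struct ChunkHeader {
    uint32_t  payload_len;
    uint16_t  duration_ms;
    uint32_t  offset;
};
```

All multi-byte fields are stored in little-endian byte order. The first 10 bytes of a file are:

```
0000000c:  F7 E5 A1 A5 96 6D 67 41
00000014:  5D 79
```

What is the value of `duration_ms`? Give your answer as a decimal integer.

28054

`duration_ms` follows `payload_len` (4 bytes), so it starts at byte offset 4 and occupies 2 bytes.
Bytes at offsets 4..5: 96 6D.
In little-endian order the low byte comes first in memory.
Reassemble most-significant byte first: 6D 96 → 0x6D96.
0x6D96 = 28054.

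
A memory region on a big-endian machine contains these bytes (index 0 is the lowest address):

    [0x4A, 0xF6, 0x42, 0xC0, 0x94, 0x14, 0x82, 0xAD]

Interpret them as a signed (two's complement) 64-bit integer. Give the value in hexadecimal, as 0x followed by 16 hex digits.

0x4AF642C0941482AD

Big-endian stores the most-significant byte at the lowest address.
The bytes are already most-significant first: 0x4AF642C0941482AD.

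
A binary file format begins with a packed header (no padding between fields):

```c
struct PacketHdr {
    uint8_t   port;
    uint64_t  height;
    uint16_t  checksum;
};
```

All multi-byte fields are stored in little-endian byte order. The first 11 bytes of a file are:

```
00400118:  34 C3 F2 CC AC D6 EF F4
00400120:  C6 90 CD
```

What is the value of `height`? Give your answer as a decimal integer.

14336347219128283843

`height` follows `port` (1 byte), so it starts at byte offset 1 and occupies 8 bytes.
Bytes at offsets 1..8: C3 F2 CC AC D6 EF F4 C6.
In little-endian order the low byte comes first in memory.
Reassemble most-significant byte first: C6 F4 EF D6 AC CC F2 C3 → 0xC6F4EFD6ACCCF2C3.
0xC6F4EFD6ACCCF2C3 = 14336347219128283843.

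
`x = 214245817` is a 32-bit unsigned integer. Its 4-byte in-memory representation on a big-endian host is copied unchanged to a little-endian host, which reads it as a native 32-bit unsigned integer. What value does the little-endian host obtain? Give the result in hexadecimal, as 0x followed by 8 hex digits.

0xB921C50C

214245817 in 32-bit hexadecimal is 0x0CC521B9.
Stored big-endian, the bytes at ascending addresses are 0C C5 21 B9.
Read back as little-endian, the first byte is least significant, giving 0xB921C50C.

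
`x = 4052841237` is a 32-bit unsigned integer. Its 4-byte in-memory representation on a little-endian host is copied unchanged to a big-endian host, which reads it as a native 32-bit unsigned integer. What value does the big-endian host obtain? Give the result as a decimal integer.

359895537

4052841237 in 32-bit hexadecimal is 0xF1917315.
Stored little-endian, the bytes at ascending addresses are 15 73 91 F1.
Read back as big-endian, the last byte is least significant, giving 0x157391F1.
0x157391F1 = 359895537.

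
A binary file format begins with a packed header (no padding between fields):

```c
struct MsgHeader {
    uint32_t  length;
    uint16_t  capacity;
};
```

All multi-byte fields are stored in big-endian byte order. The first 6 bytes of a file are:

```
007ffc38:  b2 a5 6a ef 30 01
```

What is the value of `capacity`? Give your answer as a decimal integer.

12289

`capacity` follows `length` (4 bytes), so it starts at byte offset 4 and occupies 2 bytes.
Bytes at offsets 4..5: 30 01.
Big-endian: lowest address holds the most-significant byte.
The bytes are already most-significant first: 0x3001.
0x3001 = 12289.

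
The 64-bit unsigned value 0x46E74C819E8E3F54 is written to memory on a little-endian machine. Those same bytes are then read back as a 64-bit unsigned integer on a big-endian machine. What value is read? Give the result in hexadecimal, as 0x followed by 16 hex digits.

0x543F8E9E814CE746

Stored little-endian, the bytes at ascending addresses are 54 3F 8E 9E 81 4C E7 46.
Read back as big-endian, the last byte is least significant, giving 0x543F8E9E814CE746.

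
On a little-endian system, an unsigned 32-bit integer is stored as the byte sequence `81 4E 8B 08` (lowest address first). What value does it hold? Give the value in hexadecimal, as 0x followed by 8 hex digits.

0x088B4E81

Little-endian stores the least-significant byte at the lowest address.
Reassemble most-significant byte first: 08 8B 4E 81 → 0x088B4E81.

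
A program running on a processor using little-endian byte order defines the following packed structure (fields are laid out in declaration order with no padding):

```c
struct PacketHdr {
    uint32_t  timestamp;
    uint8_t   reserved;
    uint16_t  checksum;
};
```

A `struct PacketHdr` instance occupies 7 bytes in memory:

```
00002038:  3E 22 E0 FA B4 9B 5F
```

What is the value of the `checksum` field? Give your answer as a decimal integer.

`checksum` follows `timestamp` (4 B), `reserved` (1 B), so it starts at offset 4 + 1 = 5 and occupies 2 bytes.
Bytes at offsets 5..6: 9B 5F.
Little-endian stores the least-significant byte at the lowest address.
Reassemble most-significant byte first: 5F 9B → 0x5F9B.
0x5F9B = 24475.

24475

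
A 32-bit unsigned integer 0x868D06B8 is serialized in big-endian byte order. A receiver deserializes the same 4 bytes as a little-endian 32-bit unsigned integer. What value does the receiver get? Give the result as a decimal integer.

Stored big-endian, the bytes at ascending addresses are 86 8D 06 B8.
Read back as little-endian, the first byte is least significant, giving 0xB8068D86.
0xB8068D86 = 3087437190.

3087437190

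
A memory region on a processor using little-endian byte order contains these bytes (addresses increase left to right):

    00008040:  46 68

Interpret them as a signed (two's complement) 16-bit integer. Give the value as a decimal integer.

Little-endian stores the least-significant byte at the lowest address.
Reassemble most-significant byte first: 68 46 → 0x6846.
0x6846 = 26694.

26694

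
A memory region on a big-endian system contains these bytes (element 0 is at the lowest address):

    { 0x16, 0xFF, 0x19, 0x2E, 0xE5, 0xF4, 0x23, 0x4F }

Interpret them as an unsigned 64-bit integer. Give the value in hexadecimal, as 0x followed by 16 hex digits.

0x16FF192EE5F4234F

Big-endian: lowest address holds the most-significant byte.
The bytes are already most-significant first: 0x16FF192EE5F4234F.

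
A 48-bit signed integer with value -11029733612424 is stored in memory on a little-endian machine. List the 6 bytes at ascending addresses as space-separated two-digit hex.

Two's complement of -11029733612424 in 48 bits: 11029733612424 = 0x0A080F5A9B88; invert → 0xF5F7F0A56477; add 1 → 0xF5F7F0A56478.
Split into bytes (most-significant first): F5 F7 F0 A5 64 78.
In little-endian order the low byte comes first in memory.
So at ascending addresses the bytes are 78 64 A5 F0 F7 F5.

78 64 A5 F0 F7 F5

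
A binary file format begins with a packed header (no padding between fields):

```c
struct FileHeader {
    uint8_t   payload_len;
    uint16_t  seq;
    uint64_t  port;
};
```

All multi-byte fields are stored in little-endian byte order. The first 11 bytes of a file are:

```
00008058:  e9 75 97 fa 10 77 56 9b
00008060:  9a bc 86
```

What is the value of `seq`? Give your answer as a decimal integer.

`seq` follows `payload_len` (1 byte), so it starts at byte offset 1 and occupies 2 bytes.
Bytes at offsets 1..2: 75 97.
In little-endian order the low byte comes first in memory.
Reassemble most-significant byte first: 97 75 → 0x9775.
0x9775 = 38773.

38773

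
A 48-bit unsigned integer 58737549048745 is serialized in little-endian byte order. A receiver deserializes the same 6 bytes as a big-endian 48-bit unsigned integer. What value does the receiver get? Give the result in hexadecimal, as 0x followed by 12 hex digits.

58737549048745 in 48-bit hexadecimal is 0x356BE6BEFBA9.
Stored little-endian, the bytes at ascending addresses are A9 FB BE E6 6B 35.
Read back as big-endian, the last byte is least significant, giving 0xA9FBBEE66B35.

0xA9FBBEE66B35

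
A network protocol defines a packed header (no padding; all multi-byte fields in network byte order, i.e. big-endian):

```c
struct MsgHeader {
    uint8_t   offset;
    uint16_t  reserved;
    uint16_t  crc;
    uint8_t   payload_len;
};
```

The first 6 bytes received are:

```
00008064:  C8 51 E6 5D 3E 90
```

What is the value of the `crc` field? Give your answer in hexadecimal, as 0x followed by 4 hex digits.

0x5D3E

`crc` follows `offset` (1 B), `reserved` (2 B), so it starts at offset 1 + 2 = 3 and occupies 2 bytes.
Bytes at offsets 3..4: 5D 3E.
Big-endian stores the most-significant byte at the lowest address.
The bytes are already most-significant first: 0x5D3E.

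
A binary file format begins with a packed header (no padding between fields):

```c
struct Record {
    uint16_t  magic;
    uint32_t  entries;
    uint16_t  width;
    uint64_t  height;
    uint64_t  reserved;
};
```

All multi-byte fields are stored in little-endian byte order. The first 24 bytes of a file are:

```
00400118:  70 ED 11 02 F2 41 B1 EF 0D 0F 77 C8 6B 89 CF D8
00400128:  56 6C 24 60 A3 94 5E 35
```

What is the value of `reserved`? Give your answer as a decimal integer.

`reserved` follows `magic` (2 B), `entries` (4 B), `width` (2 B), `height` (8 B), so it starts at offset 2 + 4 + 2 + 8 = 16 and occupies 8 bytes.
Bytes at offsets 16..23: 56 6C 24 60 A3 94 5E 35.
In little-endian order the low byte comes first in memory.
Reassemble most-significant byte first: 35 5E 94 A3 60 24 6C 56 → 0x355E94A360246C56.
0x355E94A360246C56 = 3845674561234562134.

3845674561234562134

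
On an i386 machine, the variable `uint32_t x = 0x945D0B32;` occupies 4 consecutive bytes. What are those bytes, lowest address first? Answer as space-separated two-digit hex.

32 0B 5D 94

Split into bytes (most-significant first): 94 5D 0B 32.
Little-endian stores the least-significant byte at the lowest address.
So at ascending addresses the bytes are 32 0B 5D 94.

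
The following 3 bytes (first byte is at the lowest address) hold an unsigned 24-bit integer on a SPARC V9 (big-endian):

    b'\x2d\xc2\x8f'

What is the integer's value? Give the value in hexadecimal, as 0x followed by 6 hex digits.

0x2DC28F

Big-endian stores the most-significant byte at the lowest address.
The bytes are already most-significant first: 0x2DC28F.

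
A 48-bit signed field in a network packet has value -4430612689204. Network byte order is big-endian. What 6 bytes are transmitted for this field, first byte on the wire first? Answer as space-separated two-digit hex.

Two's complement of -4430612689204 in 48 bits: 4430612689204 = 0x040795187134; invert → 0xFBF86AE78ECB; add 1 → 0xFBF86AE78ECC.
Split into bytes (most-significant first): FB F8 6A E7 8E CC.
In big-endian order the high byte comes first in memory.
So the memory order matches the most-significant-first order: FB F8 6A E7 8E CC.

FB F8 6A E7 8E CC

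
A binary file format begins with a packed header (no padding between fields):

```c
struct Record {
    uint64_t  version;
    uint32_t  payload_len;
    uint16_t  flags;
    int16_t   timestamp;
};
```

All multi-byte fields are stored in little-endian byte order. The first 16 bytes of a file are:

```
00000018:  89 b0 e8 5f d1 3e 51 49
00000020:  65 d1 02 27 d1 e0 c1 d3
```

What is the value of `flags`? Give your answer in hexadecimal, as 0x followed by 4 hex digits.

`flags` follows `version` (8 B), `payload_len` (4 B), so it starts at offset 8 + 4 = 12 and occupies 2 bytes.
Bytes at offsets 12..13: D1 E0.
Little-endian: lowest address holds the least-significant byte.
Reassemble most-significant byte first: E0 D1 → 0xE0D1.

0xE0D1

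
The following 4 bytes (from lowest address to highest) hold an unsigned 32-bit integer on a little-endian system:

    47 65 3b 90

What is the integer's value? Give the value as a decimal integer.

2419811655

Little-endian: lowest address holds the least-significant byte.
Reassemble most-significant byte first: 90 3B 65 47 → 0x903B6547.
0x903B6547 = 2419811655.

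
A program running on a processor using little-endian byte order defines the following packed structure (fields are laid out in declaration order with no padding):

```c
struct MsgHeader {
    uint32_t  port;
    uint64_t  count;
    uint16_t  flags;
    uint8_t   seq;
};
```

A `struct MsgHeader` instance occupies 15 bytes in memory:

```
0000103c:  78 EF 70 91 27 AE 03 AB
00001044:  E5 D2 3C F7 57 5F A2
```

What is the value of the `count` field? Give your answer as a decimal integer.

`count` follows `port` (4 bytes), so it starts at byte offset 4 and occupies 8 bytes.
Bytes at offsets 4..11: 27 AE 03 AB E5 D2 3C F7.
Little-endian stores the least-significant byte at the lowest address.
Reassemble most-significant byte first: F7 3C D2 E5 AB 03 AE 27 → 0xF73CD2E5AB03AE27.
0xF73CD2E5AB03AE27 = 17815346109829328423.

17815346109829328423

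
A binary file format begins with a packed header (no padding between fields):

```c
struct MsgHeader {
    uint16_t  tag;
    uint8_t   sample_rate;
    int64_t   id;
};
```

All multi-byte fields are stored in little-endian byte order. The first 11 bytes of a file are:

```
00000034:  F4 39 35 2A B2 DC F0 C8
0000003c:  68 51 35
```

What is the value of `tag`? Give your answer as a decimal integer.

`tag` is the first field, at byte offset 0, occupying 2 bytes.
Bytes at offsets 0..1: F4 39.
Little-endian: lowest address holds the least-significant byte.
Reassemble most-significant byte first: 39 F4 → 0x39F4.
0x39F4 = 14836.

14836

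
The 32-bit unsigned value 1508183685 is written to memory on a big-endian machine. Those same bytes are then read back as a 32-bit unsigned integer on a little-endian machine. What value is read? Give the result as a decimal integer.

1508183685 in 32-bit hexadecimal is 0x59E50E85.
Stored big-endian, the bytes at ascending addresses are 59 E5 0E 85.
Read back as little-endian, the first byte is least significant, giving 0x850EE559.
0x850EE559 = 2232345945.

2232345945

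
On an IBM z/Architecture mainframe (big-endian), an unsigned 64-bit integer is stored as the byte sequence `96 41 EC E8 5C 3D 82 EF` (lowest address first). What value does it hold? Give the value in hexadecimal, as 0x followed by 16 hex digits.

0x9641ECE85C3D82EF

Big-endian stores the most-significant byte at the lowest address.
The bytes are already most-significant first: 0x9641ECE85C3D82EF.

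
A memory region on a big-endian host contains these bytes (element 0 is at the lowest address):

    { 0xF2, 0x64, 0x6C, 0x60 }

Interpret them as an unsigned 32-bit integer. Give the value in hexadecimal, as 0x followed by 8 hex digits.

Big-endian: lowest address holds the most-significant byte.
The bytes are already most-significant first: 0xF2646C60.

0xF2646C60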